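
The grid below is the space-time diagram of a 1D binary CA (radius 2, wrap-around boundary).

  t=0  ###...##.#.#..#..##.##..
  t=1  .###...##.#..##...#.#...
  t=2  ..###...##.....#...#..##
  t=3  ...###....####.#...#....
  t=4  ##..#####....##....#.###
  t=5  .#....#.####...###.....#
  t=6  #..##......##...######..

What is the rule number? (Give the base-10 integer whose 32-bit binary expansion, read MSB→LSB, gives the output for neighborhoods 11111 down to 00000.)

3041223699

  nb #####: next=#  (t=4,i=6, bit31=1)
  nb ####.: next=.  (t=3,i=12, bit30=0)
  nb ###.#: next=#  (t=3,i=13, bit29=1)
  nb ###..: next=#  (t=0,i=2, bit28=1)
  nb ##.##: next=.  (t=0,i=19, bit27=0)
  nb ##.#.: next=#  (t=0,i=8, bit26=1)
  nb ##..#: next=.  (t=0,i=22, bit25=0)
  nb ##...: next=#  (t=0,i=3, bit24=1)
  nb #.###: next=.  (t=4,i=21, bit23=0)
  nb #.##.: next=#  (t=0,i=20, bit22=1)
  nb #.#.#: next=.  (t=0,i=9, bit21=0)
  nb #.#..: next=.  (t=0,i=11, bit20=0)
  nb #..##: next=.  (t=0,i=16, bit19=0)
  nb #..#.: next=#  (t=0,i=13, bit18=1)
  nb #...#: next=.  (t=0,i=4, bit17=0)
  nb #....: next=#  (t=1,i=22, bit16=1)
  nb .####: next=.  (t=3,i=11, bit15=0)
  nb .###.: next=#  (t=0,i=1, bit14=1)
  nb .##.#: next=#  (t=0,i=7, bit13=1)
  nb .##..: next=.  (t=0,i=21, bit12=0)
  nb .#.##: next=.  (t=4,i=20, bit11=0)
  nb .#.#.: next=#  (t=0,i=10, bit10=1)
  nb .#..#: next=.  (t=0,i=12, bit9=0)
  nb .#...: next=.  (t=1,i=21, bit8=0)
  nb ..###: next=.  (t=0,i=0, bit7=0)
  nb ..##.: next=.  (t=0,i=6, bit6=0)
  nb ..#.#: next=.  (t=1,i=18, bit5=0)
  nb ..#..: next=#  (t=0,i=14, bit4=1)
  nb ...##: next=.  (t=0,i=5, bit3=0)
  nb ...#.: next=.  (t=1,i=17, bit2=0)
  nb ....#: next=#  (t=1,i=23, bit1=1)
  nb .....: next=#  (t=2,i=12, bit0=1)
  bits 10110101010001010110010000010011 = 3041223699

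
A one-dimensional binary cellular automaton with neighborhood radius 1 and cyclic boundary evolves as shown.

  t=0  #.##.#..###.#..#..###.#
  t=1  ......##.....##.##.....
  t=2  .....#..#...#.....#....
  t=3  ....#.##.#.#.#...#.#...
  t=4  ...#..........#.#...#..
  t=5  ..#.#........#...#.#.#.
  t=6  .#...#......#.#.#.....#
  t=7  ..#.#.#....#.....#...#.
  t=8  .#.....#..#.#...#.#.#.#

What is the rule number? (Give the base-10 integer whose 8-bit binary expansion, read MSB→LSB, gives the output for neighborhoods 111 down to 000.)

18

  [7] ### => .  t=0,i=9
  [6] ##. => .  t=0,i=0
  [5] #.# => .  t=0,i=1
  [4] #.. => #  t=0,i=6
  [3] .## => .  t=0,i=2
  [2] .#. => .  t=0,i=5
  [1] ..# => #  t=0,i=7
  [0] ... => .  t=1,i=0
  bits 00010010 = 18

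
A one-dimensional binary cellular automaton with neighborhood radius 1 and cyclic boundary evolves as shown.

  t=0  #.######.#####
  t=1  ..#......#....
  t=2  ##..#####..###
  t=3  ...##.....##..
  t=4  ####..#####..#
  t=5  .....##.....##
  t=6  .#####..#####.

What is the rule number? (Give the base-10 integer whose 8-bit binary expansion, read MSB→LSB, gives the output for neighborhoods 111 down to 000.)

11

  ### -> .   bit 7 = 0  t=0,i=3
  ##. -> .   bit 6 = 0  t=0,i=0
  #.# -> .   bit 5 = 0  t=0,i=1
  #.. -> .   bit 4 = 0  t=1,i=3
  .## -> #   bit 3 = 1  t=0,i=2
  .#. -> .   bit 2 = 0  t=1,i=2
  ..# -> #   bit 1 = 1  t=1,i=1
  ... -> #   bit 0 = 1  t=1,i=0
  bits 00001011 = 11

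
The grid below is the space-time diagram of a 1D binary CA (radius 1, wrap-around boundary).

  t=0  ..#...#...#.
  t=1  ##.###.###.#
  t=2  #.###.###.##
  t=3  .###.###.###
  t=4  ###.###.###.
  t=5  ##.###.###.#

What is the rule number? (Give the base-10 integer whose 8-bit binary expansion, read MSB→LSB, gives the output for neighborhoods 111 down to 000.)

  [7] ### => #  t=1,i=0
  [6] ##. => .  t=1,i=1
  [5] #.# => #  t=1,i=2
  [4] #.. => #  t=0,i=3
  [3] .## => #  t=1,i=3
  [2] .#. => .  t=0,i=2
  [1] ..# => #  t=0,i=1
  [0] ... => #  t=0,i=0
  bits 10111011 = 187

187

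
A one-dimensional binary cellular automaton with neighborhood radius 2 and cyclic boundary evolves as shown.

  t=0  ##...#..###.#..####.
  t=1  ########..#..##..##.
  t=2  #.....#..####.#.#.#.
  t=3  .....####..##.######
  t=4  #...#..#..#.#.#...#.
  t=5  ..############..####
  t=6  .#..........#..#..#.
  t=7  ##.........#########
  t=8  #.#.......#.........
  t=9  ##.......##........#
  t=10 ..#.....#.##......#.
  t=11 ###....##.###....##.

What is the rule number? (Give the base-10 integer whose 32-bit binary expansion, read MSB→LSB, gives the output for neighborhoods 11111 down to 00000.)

1643001404

  [31] ##### => .  t=1,i=2
  [30] ####. => #  t=0,i=17
  [29] ###.# => #  t=0,i=10
  [28] ###.. => .  t=1,i=7
  [27] ##.## => .  t=0,i=19
  [26] ##.#. => .  t=0,i=11
  [25] ##..# => .  t=1,i=8
  [24] ##... => #  t=0,i=2
  [23] #.### => #  t=1,i=0
  [22] #.##. => #  t=0,i=0
  [21] #.#.# => #  t=2,i=14
  [20] #.#.. => .  t=0,i=12
  [19] #..## => #  t=0,i=7
  [18] #..#. => #  t=1,i=9
  [17] #...# => #  t=0,i=3
  [16] #.... => .  t=2,i=2
  [15] .#### => .  t=0,i=16
  [14] .###. => .  t=0,i=9
  [13] .##.# => #  t=1,i=18
  [12] .##.. => #  t=0,i=1
  [11] .#.## => .  t=10,i=9
  [10] .#.#. => #  t=2,i=15
  [9] .#..# => #  t=0,i=6
  [8] .#... => .  t=2,i=1
  [7] ..### => .  t=0,i=8
  [6] ..##. => .  t=1,i=13
  [5] ..#.# => #  t=4,i=10
  [4] ..#.. => #  t=0,i=5
  [3] ...## => #  t=3,i=4
  [2] ...#. => #  t=0,i=4
  [1] ....# => .  t=2,i=4
  [0] ..... => .  t=2,i=3
  bits 01100001111011100011011000111100 = 1643001404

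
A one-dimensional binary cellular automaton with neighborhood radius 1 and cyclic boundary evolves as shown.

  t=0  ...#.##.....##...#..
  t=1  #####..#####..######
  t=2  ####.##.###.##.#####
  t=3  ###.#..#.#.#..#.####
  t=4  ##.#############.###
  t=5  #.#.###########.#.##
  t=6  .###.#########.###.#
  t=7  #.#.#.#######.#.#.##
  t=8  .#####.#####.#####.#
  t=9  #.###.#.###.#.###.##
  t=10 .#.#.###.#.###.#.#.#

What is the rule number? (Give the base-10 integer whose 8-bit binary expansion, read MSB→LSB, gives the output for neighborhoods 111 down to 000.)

  ###|#  b7=1 t=1,i=0
  ##.|.  b6=0 t=0,i=6
  #.#|#  b5=1 t=0,i=4
  #..|#  b4=1 t=0,i=7
  .##|.  b3=0 t=0,i=5
  .#.|#  b2=1 t=0,i=3
  ..#|#  b1=1 t=0,i=2
  ...|#  b0=1 t=0,i=0
  bits 10110111 = 183

183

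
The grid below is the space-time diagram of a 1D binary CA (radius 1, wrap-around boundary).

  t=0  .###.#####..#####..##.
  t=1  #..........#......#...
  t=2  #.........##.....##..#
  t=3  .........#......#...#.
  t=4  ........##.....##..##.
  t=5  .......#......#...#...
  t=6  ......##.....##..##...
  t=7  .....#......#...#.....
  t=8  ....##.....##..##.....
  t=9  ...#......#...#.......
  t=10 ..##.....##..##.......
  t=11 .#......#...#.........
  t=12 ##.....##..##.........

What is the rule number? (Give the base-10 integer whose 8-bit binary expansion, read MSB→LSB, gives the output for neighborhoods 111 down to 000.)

6

  ###|.  b7=0 t=0,i=2
  ##.|.  b6=0 t=0,i=3
  #.#|.  b5=0 t=0,i=4
  #..|.  b4=0 t=0,i=10
  .##|.  b3=0 t=0,i=1
  .#.|#  b2=1 t=1,i=0
  ..#|#  b1=1 t=0,i=0
  ...|.  b0=0 t=1,i=2
  bits 00000110 = 6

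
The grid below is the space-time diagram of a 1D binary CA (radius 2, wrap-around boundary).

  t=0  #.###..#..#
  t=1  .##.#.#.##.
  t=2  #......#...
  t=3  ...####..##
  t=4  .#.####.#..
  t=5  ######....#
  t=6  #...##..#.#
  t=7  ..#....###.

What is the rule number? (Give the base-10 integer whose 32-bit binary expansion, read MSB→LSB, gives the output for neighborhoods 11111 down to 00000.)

1485736615

  ##### -> .   bit 31 = 0  t=5,i=1
  ####. -> #   bit 30 = 1  t=3,i=5
  ###.# -> .   bit 29 = 0  t=4,i=6
  ###.. -> #   bit 28 = 1  t=0,i=4
  ##.## -> #   bit 27 = 1  t=0,i=1
  ##.#. -> .   bit 26 = 0  t=1,i=3
  ##..# -> .   bit 25 = 0  t=0,i=5
  ##... -> .   bit 24 = 0  t=3,i=0
  #.### -> #   bit 23 = 1  t=0,i=2
  #.##. -> .   bit 22 = 0  t=1,i=8
  #.#.# -> .   bit 21 = 0  t=1,i=4
  #.#.. -> .   bit 20 = 0  t=4,i=8
  #..## -> #   bit 19 = 1  t=0,i=9
  #..#. -> #   bit 18 = 1  t=0,i=6
  #...# -> #   bit 17 = 1  t=2,i=9
  #.... -> .   bit 16 = 0  t=2,i=2
  .#### -> #   bit 15 = 1  t=3,i=4
  .###. -> .   bit 14 = 0  t=0,i=3
  .##.# -> .   bit 13 = 0  t=0,i=0
  .##.. -> .   bit 12 = 0  t=1,i=9
  .#.## -> #   bit 11 = 1  t=1,i=7
  .#.#. -> .   bit 10 = 0  t=1,i=5
  .#..# -> #   bit 9 = 1  t=0,i=8
  .#... -> .   bit 8 = 0  t=2,i=1
  ..### -> #   bit 7 = 1  t=3,i=3
  ..##. -> .   bit 6 = 0  t=0,i=10
  ..#.# -> #   bit 5 = 1  t=4,i=1
  ..#.. -> .   bit 4 = 0  t=0,i=7
  ...## -> .   bit 3 = 0  t=3,i=2
  ...#. -> #   bit 2 = 1  t=2,i=6
  ....# -> #   bit 1 = 1  t=2,i=5
  ..... -> #   bit 0 = 1  t=2,i=3
  bits 01011000100011101000101010100111 = 1485736615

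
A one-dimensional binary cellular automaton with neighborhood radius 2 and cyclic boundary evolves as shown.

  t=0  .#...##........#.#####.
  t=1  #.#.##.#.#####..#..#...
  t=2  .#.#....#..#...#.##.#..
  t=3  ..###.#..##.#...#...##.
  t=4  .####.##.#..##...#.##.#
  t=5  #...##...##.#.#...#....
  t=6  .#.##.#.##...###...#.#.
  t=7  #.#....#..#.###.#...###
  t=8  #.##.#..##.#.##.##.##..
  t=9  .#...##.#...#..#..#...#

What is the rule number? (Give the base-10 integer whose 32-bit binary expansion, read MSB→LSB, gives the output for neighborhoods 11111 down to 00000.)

2836680651

  nb #####: next=#  (t=0,i=19, bit31=1)
  nb ####.: next=.  (t=0,i=20, bit30=0)
  nb ###.#: next=#  (t=3,i=4, bit29=1)
  nb ###..: next=.  (t=0,i=21, bit28=0)
  nb ##.##: next=#  (t=4,i=5, bit27=1)
  nb ##.#.: next=.  (t=1,i=6, bit26=0)
  nb ##..#: next=.  (t=0,i=22, bit25=0)
  nb ##...: next=#  (t=0,i=7, bit24=1)
  nb #.###: next=.  (t=0,i=17, bit23=0)
  nb #.##.: next=.  (t=1,i=4, bit22=0)
  nb #.#.#: next=.  (t=1,i=2, bit21=0)
  nb #.#..: next=#  (t=2,i=3, bit20=1)
  nb #..##: next=.  (t=3,i=8, bit19=0)
  nb #..#.: next=#  (t=0,i=0, bit18=1)
  nb #...#: next=.  (t=0,i=3, bit17=0)
  nb #....: next=.  (t=0,i=8, bit16=0)
  nb .####: next=.  (t=0,i=18, bit15=0)
  nb .###.: next=#  (t=3,i=3, bit14=1)
  nb .##.#: next=.  (t=1,i=5, bit13=0)
  nb .##..: next=.  (t=0,i=6, bit12=0)
  nb .#.##: next=#  (t=0,i=16, bit11=1)
  nb .#.#.: next=#  (t=1,i=1, bit10=1)
  nb .#..#: next=#  (t=1,i=17, bit9=1)
  nb .#...: next=#  (t=0,i=2, bit8=1)
  nb ..###: next=#  (t=3,i=2, bit7=1)
  nb ..##.: next=#  (t=0,i=5, bit6=1)
  nb ..#.#: next=.  (t=0,i=15, bit5=0)
  nb ..#..: next=.  (t=0,i=1, bit4=0)
  nb ...##: next=#  (t=0,i=4, bit3=1)
  nb ...#.: next=.  (t=0,i=14, bit2=0)
  nb ....#: next=#  (t=0,i=13, bit1=1)
  nb .....: next=#  (t=0,i=9, bit0=1)
  bits 10101001000101000100111111001011 = 2836680651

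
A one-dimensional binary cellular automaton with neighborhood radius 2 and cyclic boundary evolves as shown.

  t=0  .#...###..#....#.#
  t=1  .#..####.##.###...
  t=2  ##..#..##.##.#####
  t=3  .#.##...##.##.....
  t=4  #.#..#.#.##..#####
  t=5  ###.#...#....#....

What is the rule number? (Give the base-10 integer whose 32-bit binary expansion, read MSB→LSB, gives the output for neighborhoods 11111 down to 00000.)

1024813215

  [31] ##### => .  t=2,i=15
  [30] ####. => .  t=1,i=6
  [29] ###.# => #  t=1,i=7
  [28] ###.. => #  t=0,i=7
  [27] ##.## => #  t=1,i=8
  [26] ##.#. => #  t=4,i=1
  [25] ##..# => .  t=0,i=8
  [24] ##... => #  t=1,i=15
  [23] #.### => .  t=1,i=12
  [22] #.##. => .  t=1,i=9
  [21] #.#.# => .  t=0,i=17
  [20] #.#.. => #  t=0,i=1
  [19] #..## => .  t=1,i=3
  [18] #..#. => #  t=0,i=9
  [17] #...# => .  t=0,i=3
  [16] #.... => #  t=0,i=12
  [15] .#### => .  t=1,i=5
  [14] .###. => #  t=0,i=6
  [13] .##.# => #  t=1,i=10
  [12] .##.. => .  t=3,i=4
  [11] .#.## => #  t=3,i=2
  [10] .#.#. => .  t=0,i=0
  [9] .#..# => .  t=1,i=2
  [8] .#... => .  t=0,i=2
  [7] ..### => #  t=0,i=5
  [6] ..##. => .  t=2,i=7
  [5] ..#.# => .  t=0,i=15
  [4] ..#.. => #  t=0,i=10
  [3] ...## => #  t=0,i=4
  [2] ...#. => #  t=0,i=14
  [1] ....# => #  t=0,i=13
  [0] ..... => #  t=3,i=15
  bits 00111101000101010110100010011111 = 1024813215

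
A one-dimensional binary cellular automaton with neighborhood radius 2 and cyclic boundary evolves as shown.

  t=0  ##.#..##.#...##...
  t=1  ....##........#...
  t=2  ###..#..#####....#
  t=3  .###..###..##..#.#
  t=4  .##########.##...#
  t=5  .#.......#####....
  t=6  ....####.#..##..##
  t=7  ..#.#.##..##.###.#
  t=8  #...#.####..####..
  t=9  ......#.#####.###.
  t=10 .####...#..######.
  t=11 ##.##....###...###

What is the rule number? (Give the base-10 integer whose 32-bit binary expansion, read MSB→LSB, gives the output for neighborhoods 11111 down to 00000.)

  #####|.  b31=0 t=2,i=10
  ####.|#  b30=1 t=2,i=1
  ###.#|#  b29=1 t=4,i=10
  ###..|#  b28=1 t=2,i=2
  ##.##|#  b27=1 t=4,i=11
  ##.#.|.  b26=0 t=0,i=2
  ##..#|#  b25=1 t=2,i=3
  ##...|.  b24=0 t=0,i=15
  #.###|#  b23=1 t=3,i=1
  #.##.|#  b22=1 t=4,i=12
  #.#.#|#  b21=1 t=3,i=17
  #.#..|.  b20=0 t=0,i=3
  #..##|#  b19=1 t=0,i=5
  #..#.|.  b18=0 t=2,i=4
  #...#|.  b17=0 t=0,i=11
  #....|.  b16=0 t=1,i=7
  .####|.  b15=0 t=2,i=0
  .###.|#  b14=1 t=3,i=2
  .##.#|.  b13=0 t=0,i=1
  .##..|#  b12=1 t=0,i=14
  .#.##|.  b11=0 t=3,i=0
  .#.#.|.  b10=0 t=3,i=16
  .#..#|#  b9=1 t=0,i=4
  .#...|.  b8=0 t=0,i=10
  ..###|#  b7=1 t=2,i=8
  ..##.|.  b6=0 t=0,i=0
  ..#.#|.  b5=0 t=3,i=15
  ..#..|.  b4=0 t=1,i=14
  ...##|.  b3=0 t=0,i=12
  ...#.|.  b2=0 t=1,i=13
  ....#|#  b1=1 t=1,i=2
  .....|#  b0=1 t=1,i=0
  bits 01111010111010000101001010000011 = 2062045827

2062045827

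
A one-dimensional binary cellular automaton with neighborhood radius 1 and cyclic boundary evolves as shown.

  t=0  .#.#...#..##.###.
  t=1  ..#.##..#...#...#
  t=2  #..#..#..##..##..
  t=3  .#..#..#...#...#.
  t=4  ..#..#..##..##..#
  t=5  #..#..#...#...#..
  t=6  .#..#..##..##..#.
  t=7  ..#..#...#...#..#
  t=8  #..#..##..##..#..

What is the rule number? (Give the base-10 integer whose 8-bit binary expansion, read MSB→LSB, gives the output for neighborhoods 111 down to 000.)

  [7] ### => .  t=0,i=14
  [6] ##. => .  t=0,i=11
  [5] #.# => #  t=0,i=2
  [4] #.. => #  t=0,i=4
  [3] .## => .  t=0,i=10
  [2] .#. => .  t=0,i=1
  [1] ..# => .  t=0,i=0
  [0] ... => #  t=0,i=5
  bits 00110001 = 49

49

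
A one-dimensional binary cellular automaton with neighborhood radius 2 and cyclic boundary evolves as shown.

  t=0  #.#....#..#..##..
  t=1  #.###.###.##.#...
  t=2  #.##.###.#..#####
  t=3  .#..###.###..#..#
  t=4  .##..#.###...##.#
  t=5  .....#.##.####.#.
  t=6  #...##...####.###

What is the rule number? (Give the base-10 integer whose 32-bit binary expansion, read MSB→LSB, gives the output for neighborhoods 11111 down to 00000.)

1301529468

  nb #####: next=.  (t=2,i=14, bit31=0)
  nb ####.: next=#  (t=2,i=16, bit30=1)
  nb ###.#: next=.  (t=1,i=4, bit29=0)
  nb ###..: next=.  (t=3,i=10, bit28=0)
  nb ##.##: next=#  (t=1,i=5, bit27=1)
  nb ##.#.: next=#  (t=1,i=12, bit26=1)
  nb ##..#: next=.  (t=0,i=15, bit25=0)
  nb ##...: next=#  (t=4,i=10, bit24=1)
  nb #.###: next=#  (t=1,i=2, bit23=1)
  nb #.##.: next=.  (t=1,i=10, bit22=0)
  nb #.#.#: next=.  (t=4,i=16, bit21=0)
  nb #.#..: next=#  (t=0,i=2, bit20=1)
  nb #..##: next=.  (t=0,i=12, bit19=0)
  nb #..#.: next=.  (t=0,i=9, bit18=0)
  nb #...#: next=#  (t=1,i=15, bit17=1)
  nb #....: next=#  (t=0,i=4, bit16=1)
  nb .####: next=#  (t=2,i=13, bit15=1)
  nb .###.: next=#  (t=1,i=3, bit14=1)
  nb .##.#: next=.  (t=1,i=11, bit13=0)
  nb .##..: next=.  (t=0,i=14, bit12=0)
  nb .#.##: next=.  (t=1,i=1, bit11=0)
  nb .#.#.: next=.  (t=0,i=1, bit10=0)
  nb .#..#: next=#  (t=0,i=8, bit9=1)
  nb .#...: next=#  (t=0,i=3, bit8=1)
  nb ..###: next=.  (t=2,i=12, bit7=0)
  nb ..##.: next=#  (t=0,i=13, bit6=1)
  nb ..#.#: next=#  (t=0,i=0, bit5=1)
  nb ..#..: next=#  (t=0,i=7, bit4=1)
  nb ...##: next=#  (t=4,i=12, bit3=1)
  nb ...#.: next=#  (t=0,i=6, bit2=1)
  nb ....#: next=.  (t=0,i=5, bit1=0)
  nb .....: next=.  (t=5,i=1, bit0=0)
  bits 01001101100100111100001101111100 = 1301529468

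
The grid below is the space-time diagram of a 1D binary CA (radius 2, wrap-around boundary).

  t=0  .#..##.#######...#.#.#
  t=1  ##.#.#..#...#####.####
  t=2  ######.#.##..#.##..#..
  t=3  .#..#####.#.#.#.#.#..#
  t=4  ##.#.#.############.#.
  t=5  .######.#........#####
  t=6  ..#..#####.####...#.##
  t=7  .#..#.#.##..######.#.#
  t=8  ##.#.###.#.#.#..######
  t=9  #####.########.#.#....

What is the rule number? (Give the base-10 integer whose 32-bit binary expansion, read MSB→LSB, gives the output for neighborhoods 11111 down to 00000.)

  [31] ##### => .  t=0,i=9
  [30] ####. => #  t=0,i=12
  [29] ###.# => #  t=1,i=1
  [28] ###.. => #  t=0,i=13
  [27] ##.## => .  t=0,i=6
  [26] ##.#. => #  t=1,i=2
  [25] ##..# => .  t=2,i=11
  [24] ##... => #  t=0,i=14
  [23] #.### => .  t=0,i=7
  [22] #.##. => .  t=2,i=9
  [21] #.#.# => #  t=0,i=19
  [20] #.#.. => #  t=0,i=1
  [19] #..## => #  t=0,i=3
  [18] #..#. => #  t=1,i=7
  [17] #...# => #  t=0,i=15
  [16] #.... => .  t=5,i=10
  [15] .#### => #  t=0,i=8
  [14] .###. => #  t=8,i=6
  [13] .##.# => #  t=0,i=5
  [12] .##.. => #  t=2,i=10
  [11] .#.## => #  t=2,i=8
  [10] .#.#. => #  t=0,i=0
  [9] .#..# => .  t=0,i=2
  [8] .#... => #  t=1,i=9
  [7] ..### => .  t=1,i=12
  [6] ..##. => .  t=0,i=4
  [5] ..#.# => .  t=0,i=17
  [4] ..#.. => .  t=1,i=8
  [3] ...## => .  t=1,i=11
  [2] ...#. => #  t=0,i=16
  [1] ....# => .  t=5,i=15
  [0] ..... => #  t=5,i=11
  bits 01110101001111101111110100000101 = 1967062277

1967062277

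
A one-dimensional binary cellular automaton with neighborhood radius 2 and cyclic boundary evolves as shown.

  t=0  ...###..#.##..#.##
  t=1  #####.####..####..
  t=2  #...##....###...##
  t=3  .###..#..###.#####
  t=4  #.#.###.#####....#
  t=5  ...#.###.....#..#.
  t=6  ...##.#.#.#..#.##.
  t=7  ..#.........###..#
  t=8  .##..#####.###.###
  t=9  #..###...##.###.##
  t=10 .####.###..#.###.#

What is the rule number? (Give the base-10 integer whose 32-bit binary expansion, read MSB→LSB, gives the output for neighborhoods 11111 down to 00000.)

  ##### -> .   bit 31 = 0  t=1,i=2
  ####. -> .   bit 30 = 0  t=1,i=3
  ###.# -> #   bit 29 = 1  t=1,i=4
  ###.. -> .   bit 28 = 0  t=0,i=5
  ##.## -> #   bit 27 = 1  t=1,i=5
  ##.#. -> .   bit 26 = 0  t=4,i=1
  ##..# -> #   bit 25 = 1  t=0,i=6
  ##... -> #   bit 24 = 1  t=0,i=0
  #.### -> .   bit 23 = 0  t=1,i=6
  #.##. -> .   bit 22 = 0  t=0,i=10
  #.#.# -> .   bit 21 = 0  t=4,i=2
  #.#.. -> .   bit 20 = 0  t=6,i=10
  #..## -> #   bit 19 = 1  t=1,i=11
  #..#. -> #   bit 18 = 1  t=0,i=7
  #...# -> #   bit 17 = 1  t=0,i=1
  #.... -> .   bit 16 = 0  t=2,i=7
  .#### -> .   bit 15 = 0  t=1,i=1
  .###. -> #   bit 14 = 1  t=0,i=4
  .##.# -> .   bit 13 = 0  t=4,i=0
  .##.. -> .   bit 12 = 0  t=0,i=11
  .#.## -> #   bit 11 = 1  t=0,i=9
  .#.#. -> .   bit 10 = 0  t=6,i=7
  .#..# -> .   bit 9 = 0  t=3,i=7
  .#... -> .   bit 8 = 0  t=5,i=17
  ..### -> #   bit 7 = 1  t=0,i=3
  ..##. -> .   bit 6 = 0  t=2,i=4
  ..#.# -> #   bit 5 = 1  t=0,i=8
  ..#.. -> #   bit 4 = 1  t=3,i=6
  ...## -> #   bit 3 = 1  t=0,i=2
  ...#. -> .   bit 2 = 0  t=5,i=2
  ....# -> .   bit 1 = 0  t=2,i=8
  ..... -> #   bit 0 = 1  t=5,i=10
  bits 00101011000011100100100010111001 = 722356409

722356409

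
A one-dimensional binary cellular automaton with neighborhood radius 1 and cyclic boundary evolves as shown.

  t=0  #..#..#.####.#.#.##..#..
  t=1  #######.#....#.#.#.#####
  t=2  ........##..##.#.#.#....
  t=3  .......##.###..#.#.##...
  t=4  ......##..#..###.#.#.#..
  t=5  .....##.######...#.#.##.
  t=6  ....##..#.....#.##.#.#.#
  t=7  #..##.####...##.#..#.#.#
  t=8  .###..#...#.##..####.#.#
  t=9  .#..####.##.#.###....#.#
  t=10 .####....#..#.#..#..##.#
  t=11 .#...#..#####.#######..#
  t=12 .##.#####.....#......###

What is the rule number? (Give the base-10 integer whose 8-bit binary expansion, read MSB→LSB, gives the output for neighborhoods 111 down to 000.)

  nb ###: next=.  (t=0,i=9, bit7=0)
  nb ##.: next=.  (t=0,i=11, bit6=0)
  nb #.#: next=.  (t=0,i=7, bit5=0)
  nb #..: next=#  (t=0,i=1, bit4=1)
  nb .##: next=#  (t=0,i=8, bit3=1)
  nb .#.: next=#  (t=0,i=0, bit2=1)
  nb ..#: next=#  (t=0,i=2, bit1=1)
  nb ...: next=.  (t=1,i=10, bit0=0)
  bits 00011110 = 30

30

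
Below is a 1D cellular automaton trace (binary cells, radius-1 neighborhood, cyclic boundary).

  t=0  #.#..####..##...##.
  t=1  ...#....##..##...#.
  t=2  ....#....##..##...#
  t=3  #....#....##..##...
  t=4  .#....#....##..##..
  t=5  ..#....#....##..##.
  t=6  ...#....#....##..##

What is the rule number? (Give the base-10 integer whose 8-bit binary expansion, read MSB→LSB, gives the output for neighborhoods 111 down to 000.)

80

  ###|.  b7=0 t=0,i=6
  ##.|#  b6=1 t=0,i=8
  #.#|.  b5=0 t=0,i=1
  #..|#  b4=1 t=0,i=3
  .##|.  b3=0 t=0,i=5
  .#.|.  b2=0 t=0,i=0
  ..#|.  b1=0 t=0,i=4
  ...|.  b0=0 t=0,i=14
  bits 01010000 = 80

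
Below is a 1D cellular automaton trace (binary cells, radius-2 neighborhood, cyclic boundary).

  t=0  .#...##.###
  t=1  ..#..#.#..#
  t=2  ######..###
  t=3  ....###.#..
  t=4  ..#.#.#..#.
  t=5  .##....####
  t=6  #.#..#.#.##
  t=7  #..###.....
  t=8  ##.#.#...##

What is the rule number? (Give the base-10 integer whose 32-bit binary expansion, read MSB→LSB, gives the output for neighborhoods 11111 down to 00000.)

  nb #####: next=.  (t=2,i=0, bit31=0)
  nb ####.: next=#  (t=2,i=4, bit30=1)
  nb ###.#: next=#  (t=0,i=10, bit29=1)
  nb ###..: next=#  (t=2,i=5, bit28=1)
  nb ##.##: next=#  (t=0,i=7, bit27=1)
  nb ##.#.: next=.  (t=0,i=0, bit26=0)
  nb ##..#: next=#  (t=2,i=6, bit25=1)
  nb ##...: next=.  (t=5,i=3, bit24=0)
  nb #.###: next=.  (t=0,i=8, bit23=0)
  nb #.##.: next=.  (t=5,i=1, bit22=0)
  nb #.#.#: next=.  (t=4,i=4, bit21=0)
  nb #.#..: next=.  (t=0,i=1, bit20=0)
  nb #..##: next=.  (t=2,i=7, bit19=0)
  nb #..#.: next=#  (t=1,i=1, bit18=1)
  nb #...#: next=.  (t=0,i=3, bit17=0)
  nb #....: next=.  (t=3,i=10, bit16=0)
  nb .####: next=.  (t=2,i=9, bit15=0)
  nb .###.: next=.  (t=0,i=9, bit14=0)
  nb .##.#: next=.  (t=0,i=6, bit13=0)
  nb .##..: next=#  (t=5,i=2, bit12=1)
  nb .#.##: next=.  (t=6,i=8, bit11=0)
  nb .#.#.: next=.  (t=1,i=6, bit10=0)
  nb .#..#: next=#  (t=1,i=0, bit9=1)
  nb .#...: next=#  (t=0,i=2, bit8=1)
  nb ..###: next=#  (t=2,i=8, bit7=1)
  nb ..##.: next=#  (t=0,i=5, bit6=1)
  nb ..#.#: next=#  (t=1,i=5, bit5=1)
  nb ..#..: next=#  (t=1,i=2, bit4=1)
  nb ...##: next=.  (t=0,i=4, bit3=0)
  nb ...#.: next=#  (t=4,i=1, bit2=1)
  nb ....#: next=#  (t=3,i=2, bit1=1)
  nb .....: next=.  (t=3,i=0, bit0=0)
  bits 01111010000001000001001111110110 = 2047087606

2047087606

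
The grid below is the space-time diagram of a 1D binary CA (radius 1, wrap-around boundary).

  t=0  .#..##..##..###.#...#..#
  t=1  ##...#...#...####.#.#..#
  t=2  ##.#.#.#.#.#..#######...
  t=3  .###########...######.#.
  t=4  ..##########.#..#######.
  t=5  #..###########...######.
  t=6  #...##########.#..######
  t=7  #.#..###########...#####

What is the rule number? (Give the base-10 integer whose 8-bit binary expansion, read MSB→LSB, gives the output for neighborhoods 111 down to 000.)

229

  nb ###: next=#  (t=0,i=13, bit7=1)
  nb ##.: next=#  (t=0,i=5, bit6=1)
  nb #.#: next=#  (t=0,i=0, bit5=1)
  nb #..: next=.  (t=0,i=2, bit4=0)
  nb .##: next=.  (t=0,i=4, bit3=0)
  nb .#.: next=#  (t=0,i=1, bit2=1)
  nb ..#: next=.  (t=0,i=3, bit1=0)
  nb ...: next=#  (t=0,i=18, bit0=1)
  bits 11100101 = 229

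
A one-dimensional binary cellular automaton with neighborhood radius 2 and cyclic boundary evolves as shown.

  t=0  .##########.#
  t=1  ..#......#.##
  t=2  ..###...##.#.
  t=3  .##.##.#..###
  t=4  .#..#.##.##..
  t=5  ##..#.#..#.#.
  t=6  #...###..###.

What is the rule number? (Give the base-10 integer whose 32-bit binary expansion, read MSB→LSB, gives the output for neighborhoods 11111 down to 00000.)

1434027452

  [31] ##### => .  t=0,i=3
  [30] ####. => #  t=0,i=9
  [29] ###.# => .  t=0,i=10
  [28] ###.. => #  t=2,i=4
  [27] ##.## => .  t=3,i=0
  [26] ##.#. => #  t=0,i=11
  [25] ##..# => .  t=1,i=0
  [24] ##... => #  t=2,i=5
  [23] #.### => .  t=0,i=1
  [22] #.##. => #  t=1,i=11
  [21] #.#.# => #  t=0,i=12
  [20] #.#.. => #  t=2,i=11
  [19] #..## => #  t=3,i=9
  [18] #..#. => .  t=1,i=1
  [17] #...# => .  t=2,i=0
  [16] #.... => #  t=1,i=4
  [15] .#### => #  t=0,i=2
  [14] .###. => .  t=2,i=3
  [13] .##.# => .  t=2,i=9
  [12] .##.. => .  t=1,i=12
  [11] .#.## => .  t=0,i=0
  [10] .#.#. => #  t=5,i=5
  [9] .#..# => .  t=3,i=8
  [8] .#... => #  t=1,i=3
  [7] ..### => #  t=2,i=2
  [6] ..##. => .  t=2,i=8
  [5] ..#.# => #  t=1,i=9
  [4] ..#.. => #  t=1,i=2
  [3] ...## => #  t=2,i=1
  [2] ...#. => #  t=1,i=8
  [1] ....# => .  t=1,i=7
  [0] ..... => .  t=1,i=5
  bits 01010101011110011000010110111100 = 1434027452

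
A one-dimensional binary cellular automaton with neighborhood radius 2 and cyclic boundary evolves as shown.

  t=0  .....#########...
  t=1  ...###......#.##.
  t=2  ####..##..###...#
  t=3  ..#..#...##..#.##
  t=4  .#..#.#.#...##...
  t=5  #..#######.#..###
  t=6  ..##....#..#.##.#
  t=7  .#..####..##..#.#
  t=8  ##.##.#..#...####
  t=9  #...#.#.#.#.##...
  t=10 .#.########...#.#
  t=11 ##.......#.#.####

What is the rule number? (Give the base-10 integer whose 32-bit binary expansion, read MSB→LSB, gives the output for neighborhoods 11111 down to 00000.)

1094526382

  nb #####: next=.  (t=0,i=7, bit31=0)
  nb ####.: next=#  (t=0,i=12, bit30=1)
  nb ###.#: next=.  (t=5,i=9, bit29=0)
  nb ###..: next=.  (t=0,i=13, bit28=0)
  nb ##.##: next=.  (t=8,i=2, bit27=0)
  nb ##.#.: next=.  (t=5,i=10, bit26=0)
  nb ##..#: next=.  (t=2,i=4, bit25=0)
  nb ##...: next=#  (t=0,i=14, bit24=1)
  nb #.###: next=.  (t=10,i=3, bit23=0)
  nb #.##.: next=.  (t=1,i=14, bit22=0)
  nb #.#.#: next=#  (t=4,i=6, bit21=1)
  nb #.#..: next=#  (t=4,i=8, bit20=1)
  nb #..##: next=#  (t=2,i=5, bit19=1)
  nb #..#.: next=#  (t=3,i=1, bit18=1)
  nb #...#: next=.  (t=2,i=14, bit17=0)
  nb #....: next=#  (t=0,i=15, bit16=1)
  nb .####: next=.  (t=0,i=6, bit15=0)
  nb .###.: next=.  (t=1,i=4, bit14=0)
  nb .##.#: next=#  (t=6,i=14, bit13=1)
  nb .##..: next=.  (t=1,i=15, bit12=0)
  nb .#.##: next=.  (t=1,i=13, bit11=0)
  nb .#.#.: next=#  (t=4,i=5, bit10=1)
  nb .#..#: next=.  (t=3,i=3, bit9=0)
  nb .#...: next=#  (t=3,i=6, bit8=1)
  nb ..###: next=#  (t=0,i=5, bit7=1)
  nb ..##.: next=.  (t=2,i=6, bit6=0)
  nb ..#.#: next=#  (t=1,i=12, bit5=1)
  nb ..#..: next=.  (t=3,i=2, bit4=0)
  nb ...##: next=#  (t=0,i=4, bit3=1)
  nb ...#.: next=#  (t=1,i=11, bit2=1)
  nb ....#: next=#  (t=0,i=3, bit1=1)
  nb .....: next=.  (t=0,i=0, bit0=0)
  bits 01000001001111010010010110101110 = 1094526382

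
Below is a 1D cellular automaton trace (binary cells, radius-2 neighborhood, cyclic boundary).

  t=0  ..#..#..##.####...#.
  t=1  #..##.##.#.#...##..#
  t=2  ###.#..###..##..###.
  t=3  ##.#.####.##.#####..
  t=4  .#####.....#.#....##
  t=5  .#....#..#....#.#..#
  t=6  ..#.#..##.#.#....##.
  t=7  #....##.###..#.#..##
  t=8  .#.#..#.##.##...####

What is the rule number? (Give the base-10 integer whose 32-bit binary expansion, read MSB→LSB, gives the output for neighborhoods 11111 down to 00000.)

  nb #####: next=.  (t=3,i=15, bit31=0)
  nb ####.: next=.  (t=0,i=13, bit30=0)
  nb ###.#: next=.  (t=2,i=2, bit29=0)
  nb ###..: next=.  (t=0,i=14, bit28=0)
  nb ##.##: next=.  (t=0,i=10, bit27=0)
  nb ##.#.: next=#  (t=1,i=8, bit26=1)
  nb ##..#: next=#  (t=1,i=1, bit25=1)
  nb ##...: next=#  (t=0,i=15, bit24=1)
  nb #.###: next=#  (t=0,i=11, bit23=1)
  nb #.##.: next=.  (t=1,i=6, bit22=0)
  nb #.#.#: next=#  (t=1,i=9, bit21=1)
  nb #.#..: next=.  (t=1,i=11, bit20=0)
  nb #..##: next=#  (t=0,i=7, bit19=1)
  nb #..#.: next=#  (t=0,i=4, bit18=1)
  nb #...#: next=#  (t=0,i=0, bit17=1)
  nb #....: next=.  (t=4,i=7, bit16=0)
  nb .####: next=.  (t=0,i=12, bit15=0)
  nb .###.: next=#  (t=2,i=1, bit14=1)
  nb .##.#: next=#  (t=0,i=9, bit13=1)
  nb .##..: next=#  (t=1,i=0, bit12=1)
  nb .#.##: next=#  (t=3,i=4, bit11=1)
  nb .#.#.: next=.  (t=1,i=10, bit10=0)
  nb .#..#: next=#  (t=0,i=3, bit9=1)
  nb .#...: next=#  (t=0,i=19, bit8=1)
  nb ..###: next=#  (t=2,i=7, bit7=1)
  nb ..##.: next=.  (t=0,i=8, bit6=0)
  nb ..#.#: next=.  (t=4,i=11, bit5=0)
  nb ..#..: next=.  (t=0,i=2, bit4=0)
  nb ...##: next=.  (t=1,i=14, bit3=0)
  nb ...#.: next=.  (t=0,i=1, bit2=0)
  nb ....#: next=#  (t=4,i=9, bit1=1)
  nb .....: next=.  (t=4,i=8, bit0=0)
  bits 00000111101011100111101110000010 = 128875394

128875394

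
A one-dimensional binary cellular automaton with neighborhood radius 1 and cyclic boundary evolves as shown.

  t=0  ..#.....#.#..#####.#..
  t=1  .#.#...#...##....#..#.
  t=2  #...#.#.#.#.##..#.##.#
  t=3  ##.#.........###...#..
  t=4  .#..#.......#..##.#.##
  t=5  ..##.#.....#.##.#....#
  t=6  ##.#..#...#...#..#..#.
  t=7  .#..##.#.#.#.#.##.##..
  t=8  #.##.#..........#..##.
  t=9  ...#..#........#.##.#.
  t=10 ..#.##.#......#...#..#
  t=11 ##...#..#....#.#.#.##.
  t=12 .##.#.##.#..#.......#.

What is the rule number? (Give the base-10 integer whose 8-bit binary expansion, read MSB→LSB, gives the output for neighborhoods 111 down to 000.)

82

  [7] ### => .  t=0,i=14
  [6] ##. => #  t=0,i=17
  [5] #.# => .  t=0,i=9
  [4] #.. => #  t=0,i=3
  [3] .## => .  t=0,i=13
  [2] .#. => .  t=0,i=2
  [1] ..# => #  t=0,i=1
  [0] ... => .  t=0,i=0
  bits 01010010 = 82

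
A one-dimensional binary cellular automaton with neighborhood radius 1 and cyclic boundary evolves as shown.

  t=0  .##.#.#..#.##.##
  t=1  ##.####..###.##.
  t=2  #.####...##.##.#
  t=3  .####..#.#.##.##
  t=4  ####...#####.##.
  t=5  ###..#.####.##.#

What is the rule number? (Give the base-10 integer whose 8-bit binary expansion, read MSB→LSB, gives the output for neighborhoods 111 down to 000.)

  ###|#  b7=1 t=1,i=4
  ##.|.  b6=0 t=0,i=2
  #.#|#  b5=1 t=0,i=0
  #..|.  b4=0 t=0,i=7
  .##|#  b3=1 t=0,i=1
  .#.|#  b2=1 t=0,i=4
  ..#|.  b1=0 t=0,i=8
  ...|#  b0=1 t=2,i=7
  bits 10101101 = 173

173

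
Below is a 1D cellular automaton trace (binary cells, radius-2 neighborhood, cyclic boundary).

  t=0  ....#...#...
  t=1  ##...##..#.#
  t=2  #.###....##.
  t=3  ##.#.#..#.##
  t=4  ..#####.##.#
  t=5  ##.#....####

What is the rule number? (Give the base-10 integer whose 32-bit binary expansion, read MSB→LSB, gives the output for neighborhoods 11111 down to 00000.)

91942697

  nb #####: next=.  (t=4,i=4, bit31=0)
  nb ####.: next=.  (t=3,i=0, bit30=0)
  nb ###.#: next=.  (t=3,i=1, bit29=0)
  nb ###..: next=.  (t=1,i=1, bit28=0)
  nb ##.##: next=.  (t=4,i=7, bit27=0)
  nb ##.#.: next=#  (t=2,i=11, bit26=1)
  nb ##..#: next=.  (t=1,i=7, bit25=0)
  nb ##...: next=#  (t=1,i=2, bit24=1)
  nb #.###: next=.  (t=1,i=11, bit23=0)
  nb #.##.: next=#  (t=4,i=8, bit22=1)
  nb #.#.#: next=#  (t=2,i=0, bit21=1)
  nb #.#..: next=#  (t=3,i=5, bit20=1)
  nb #..##: next=#  (t=4,i=1, bit19=1)
  nb #..#.: next=.  (t=1,i=8, bit18=0)
  nb #...#: next=#  (t=0,i=6, bit17=1)
  nb #....: next=.  (t=0,i=10, bit16=0)
  nb .####: next=#  (t=3,i=11, bit15=1)
  nb .###.: next=#  (t=1,i=0, bit14=1)
  nb .##.#: next=#  (t=2,i=10, bit13=1)
  nb .##..: next=.  (t=1,i=6, bit12=0)
  nb .#.##: next=#  (t=1,i=10, bit11=1)
  nb .#.#.: next=#  (t=3,i=4, bit10=1)
  nb .#..#: next=#  (t=3,i=6, bit9=1)
  nb .#...: next=#  (t=0,i=5, bit8=1)
  nb ..###: next=.  (t=4,i=2, bit7=0)
  nb ..##.: next=.  (t=1,i=5, bit6=0)
  nb ..#.#: next=#  (t=1,i=9, bit5=1)
  nb ..#..: next=.  (t=0,i=4, bit4=0)
  nb ...##: next=#  (t=1,i=4, bit3=1)
  nb ...#.: next=.  (t=0,i=3, bit2=0)
  nb ....#: next=.  (t=0,i=2, bit1=0)
  nb .....: next=#  (t=0,i=0, bit0=1)
  bits 00000101011110101110111100101001 = 91942697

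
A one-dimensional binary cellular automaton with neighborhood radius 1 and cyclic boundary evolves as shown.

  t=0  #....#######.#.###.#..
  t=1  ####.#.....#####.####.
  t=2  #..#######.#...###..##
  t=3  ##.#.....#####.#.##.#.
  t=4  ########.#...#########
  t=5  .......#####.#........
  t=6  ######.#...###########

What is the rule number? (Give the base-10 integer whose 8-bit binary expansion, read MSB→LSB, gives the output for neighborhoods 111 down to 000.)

  ###|.  b7=0 t=0,i=6
  ##.|#  b6=1 t=0,i=11
  #.#|#  b5=1 t=0,i=12
  #..|#  b4=1 t=0,i=1
  .##|#  b3=1 t=0,i=5
  .#.|#  b2=1 t=0,i=0
  ..#|.  b1=0 t=0,i=4
  ...|#  b0=1 t=0,i=2
  bits 01111101 = 125

125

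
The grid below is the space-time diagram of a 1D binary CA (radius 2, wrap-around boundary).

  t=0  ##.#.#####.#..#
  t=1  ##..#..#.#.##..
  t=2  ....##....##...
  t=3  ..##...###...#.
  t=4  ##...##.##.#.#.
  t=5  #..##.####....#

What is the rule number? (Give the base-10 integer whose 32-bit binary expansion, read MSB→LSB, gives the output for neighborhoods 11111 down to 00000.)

3092474394

  ##### -> #   bit 31 = 1  t=0,i=7
  ####. -> .   bit 30 = 0  t=0,i=8
  ###.# -> #   bit 29 = 1  t=0,i=1
  ###.. -> #   bit 28 = 1  t=3,i=9
  ##.## -> #   bit 27 = 1  t=4,i=7
  ##.#. -> .   bit 26 = 0  t=0,i=2
  ##..# -> .   bit 25 = 0  t=1,i=2
  ##... -> .   bit 24 = 0  t=2,i=6
  #.### -> .   bit 23 = 0  t=0,i=5
  #.##. -> #   bit 22 = 1  t=1,i=11
  #.#.# -> .   bit 21 = 0  t=0,i=3
  #.#.. -> #   bit 20 = 1  t=0,i=11
  #..## -> .   bit 19 = 0  t=0,i=13
  #..#. -> .   bit 18 = 0  t=1,i=3
  #...# -> #   bit 17 = 1  t=3,i=0
  #.... -> #   bit 16 = 1  t=2,i=7
  .#### -> .   bit 15 = 0  t=0,i=6
  .###. -> #   bit 14 = 1  t=0,i=0
  .##.# -> #   bit 13 = 1  t=4,i=6
  .##.. -> .   bit 12 = 0  t=1,i=1
  .#.## -> #   bit 11 = 1  t=0,i=4
  .#.#. -> .   bit 10 = 0  t=1,i=8
  .#..# -> #   bit 9 = 1  t=0,i=12
  .#... -> .   bit 8 = 0  t=3,i=14
  ..### -> .   bit 7 = 0  t=0,i=14
  ..##. -> .   bit 6 = 0  t=1,i=0
  ..#.# -> .   bit 5 = 0  t=1,i=7
  ..#.. -> #   bit 4 = 1  t=1,i=4
  ...## -> #   bit 3 = 1  t=2,i=3
  ...#. -> .   bit 2 = 0  t=3,i=12
  ....# -> #   bit 1 = 1  t=2,i=2
  ..... -> .   bit 0 = 0  t=2,i=0
  bits 10111000010100110110101000011010 = 3092474394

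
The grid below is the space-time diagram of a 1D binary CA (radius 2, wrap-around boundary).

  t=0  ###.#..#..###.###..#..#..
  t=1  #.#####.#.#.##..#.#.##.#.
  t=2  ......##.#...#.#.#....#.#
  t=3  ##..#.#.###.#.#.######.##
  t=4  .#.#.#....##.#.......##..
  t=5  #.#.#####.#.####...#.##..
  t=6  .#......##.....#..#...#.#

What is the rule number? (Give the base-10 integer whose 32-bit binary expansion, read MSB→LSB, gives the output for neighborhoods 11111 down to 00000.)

1008015302

  #####|.  b31=0 t=1,i=4
  ####.|.  b30=0 t=1,i=5
  ###.#|#  b29=1 t=0,i=2
  ###..|#  b28=1 t=0,i=16
  ##.##|#  b27=1 t=0,i=13
  ##.#.|#  b26=1 t=0,i=3
  ##..#|.  b25=0 t=0,i=17
  ##...|.  b24=0 t=4,i=23
  #.###|.  b23=0 t=0,i=14
  #.##.|.  b22=0 t=1,i=12
  #.#.#|.  b21=0 t=1,i=0
  #.#..|#  b20=1 t=0,i=4
  #..##|.  b19=0 t=0,i=9
  #..#.|#  b18=1 t=0,i=6
  #...#|.  b17=0 t=2,i=11
  #....|#  b16=1 t=2,i=1
  .####|.  b15=0 t=1,i=3
  .###.|.  b14=0 t=0,i=1
  .##.#|.  b13=0 t=1,i=21
  .##..|#  b12=1 t=1,i=13
  .#.##|.  b11=0 t=1,i=1
  .#.#.|#  b10=1 t=1,i=9
  .#..#|#  b9=1 t=0,i=5
  .#...|#  b8=1 t=2,i=0
  ..###|#  b7=1 t=0,i=0
  ..##.|#  b6=1 t=2,i=6
  ..#.#|.  b5=0 t=1,i=16
  ..#..|.  b4=0 t=0,i=7
  ...##|.  b3=0 t=2,i=5
  ...#.|#  b2=1 t=2,i=12
  ....#|#  b1=1 t=2,i=4
  .....|.  b0=0 t=2,i=2
  bits 00111100000101010001011111000110 = 1008015302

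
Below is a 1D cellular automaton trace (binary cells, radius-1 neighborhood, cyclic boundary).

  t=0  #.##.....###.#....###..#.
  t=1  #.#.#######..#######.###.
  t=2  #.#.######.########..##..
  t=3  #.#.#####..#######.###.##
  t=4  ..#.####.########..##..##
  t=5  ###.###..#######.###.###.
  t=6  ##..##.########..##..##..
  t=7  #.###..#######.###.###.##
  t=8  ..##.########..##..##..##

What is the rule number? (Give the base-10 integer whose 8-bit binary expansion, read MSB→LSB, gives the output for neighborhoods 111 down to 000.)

159

  [7] ### => #  t=0,i=10
  [6] ##. => .  t=0,i=3
  [5] #.# => .  t=0,i=1
  [4] #.. => #  t=0,i=4
  [3] .## => #  t=0,i=2
  [2] .#. => #  t=0,i=0
  [1] ..# => #  t=0,i=8
  [0] ... => #  t=0,i=5
  bits 10011111 = 159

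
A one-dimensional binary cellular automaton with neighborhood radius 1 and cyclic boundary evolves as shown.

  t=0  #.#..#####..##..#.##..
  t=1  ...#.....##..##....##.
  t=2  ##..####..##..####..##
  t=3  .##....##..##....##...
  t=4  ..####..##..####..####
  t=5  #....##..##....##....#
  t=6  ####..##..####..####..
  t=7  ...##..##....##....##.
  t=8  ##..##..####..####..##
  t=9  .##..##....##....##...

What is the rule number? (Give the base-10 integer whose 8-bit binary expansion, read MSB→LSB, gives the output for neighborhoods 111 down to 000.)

  ###|.  b7=0 t=0,i=6
  ##.|#  b6=1 t=0,i=9
  #.#|.  b5=0 t=0,i=1
  #..|#  b4=1 t=0,i=3
  .##|.  b3=0 t=0,i=5
  .#.|.  b2=0 t=0,i=0
  ..#|.  b1=0 t=0,i=4
  ...|#  b0=1 t=1,i=0
  bits 01010001 = 81

81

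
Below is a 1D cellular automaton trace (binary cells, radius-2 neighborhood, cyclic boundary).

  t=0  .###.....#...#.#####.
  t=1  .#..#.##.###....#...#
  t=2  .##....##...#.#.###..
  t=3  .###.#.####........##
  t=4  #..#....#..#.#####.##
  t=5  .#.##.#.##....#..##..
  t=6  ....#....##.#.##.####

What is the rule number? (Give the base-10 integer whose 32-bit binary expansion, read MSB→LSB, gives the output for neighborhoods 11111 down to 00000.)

722645971

  #####|.  b31=0 t=0,i=17
  ####.|.  b30=0 t=0,i=18
  ###.#|#  b29=1 t=3,i=3
  ###..|.  b28=0 t=0,i=3
  ##.##|#  b27=1 t=1,i=8
  ##.#.|.  b26=0 t=3,i=4
  ##..#|#  b25=1 t=0,i=20
  ##...|#  b24=1 t=0,i=4
  #.###|.  b23=0 t=0,i=15
  #.##.|.  b22=0 t=1,i=6
  #.#.#|.  b21=0 t=2,i=14
  #.#..|#  b20=1 t=1,i=1
  #..##|.  b19=0 t=0,i=0
  #..#.|.  b18=0 t=1,i=3
  #...#|#  b17=1 t=0,i=11
  #....|.  b16=0 t=0,i=5
  .####|#  b15=1 t=0,i=16
  .###.|.  b14=0 t=0,i=2
  .##.#|#  b13=1 t=1,i=7
  .##..|#  b12=1 t=2,i=2
  .#.##|.  b11=0 t=0,i=14
  .#.#.|.  b10=0 t=1,i=0
  .#..#|#  b9=1 t=1,i=2
  .#...|#  b8=1 t=0,i=10
  ..###|#  b7=1 t=0,i=1
  ..##.|#  b6=1 t=2,i=1
  ..#.#|.  b5=0 t=0,i=13
  ..#..|#  b4=1 t=0,i=9
  ...##|.  b3=0 t=2,i=0
  ...#.|.  b2=0 t=0,i=8
  ....#|#  b1=1 t=0,i=7
  .....|#  b0=1 t=0,i=6
  bits 00101011000100101011001111010011 = 722645971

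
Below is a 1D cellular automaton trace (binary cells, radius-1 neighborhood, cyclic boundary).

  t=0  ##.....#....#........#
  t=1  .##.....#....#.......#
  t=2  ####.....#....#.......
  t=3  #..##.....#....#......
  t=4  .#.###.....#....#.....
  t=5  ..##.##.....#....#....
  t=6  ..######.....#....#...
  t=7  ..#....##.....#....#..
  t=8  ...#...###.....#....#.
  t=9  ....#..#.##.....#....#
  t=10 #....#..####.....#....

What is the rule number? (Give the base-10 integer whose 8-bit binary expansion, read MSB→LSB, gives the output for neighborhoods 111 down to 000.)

  ### -> .   bit 7 = 0  t=0,i=0
  ##. -> #   bit 6 = 1  t=0,i=1
  #.# -> #   bit 5 = 1  t=1,i=0
  #.. -> #   bit 4 = 1  t=0,i=2
  .## -> #   bit 3 = 1  t=0,i=21
  .#. -> .   bit 2 = 0  t=0,i=7
  ..# -> .   bit 1 = 0  t=0,i=6
  ... -> .   bit 0 = 0  t=0,i=3
  bits 01111000 = 120

120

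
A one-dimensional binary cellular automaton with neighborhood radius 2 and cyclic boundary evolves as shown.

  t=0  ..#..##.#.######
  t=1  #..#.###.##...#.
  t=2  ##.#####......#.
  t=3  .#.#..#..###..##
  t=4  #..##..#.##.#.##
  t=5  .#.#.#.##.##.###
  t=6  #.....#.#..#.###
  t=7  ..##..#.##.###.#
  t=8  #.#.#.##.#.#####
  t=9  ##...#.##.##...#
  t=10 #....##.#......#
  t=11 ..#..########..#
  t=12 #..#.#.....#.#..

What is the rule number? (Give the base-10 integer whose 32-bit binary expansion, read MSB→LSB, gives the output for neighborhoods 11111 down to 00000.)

1720806369

  nb #####: next=.  (t=0,i=12, bit31=0)
  nb ####.: next=#  (t=0,i=14, bit30=1)
  nb ###.#: next=#  (t=1,i=7, bit29=1)
  nb ###..: next=.  (t=0,i=15, bit28=0)
  nb ##.##: next=.  (t=1,i=8, bit27=0)
  nb ##.#.: next=#  (t=0,i=7, bit26=1)
  nb ##..#: next=#  (t=0,i=0, bit25=1)
  nb ##...: next=.  (t=1,i=11, bit24=0)
  nb #.###: next=#  (t=0,i=10, bit23=1)
  nb #.##.: next=.  (t=1,i=9, bit22=0)
  nb #.#.#: next=.  (t=0,i=8, bit21=0)
  nb #.#..: next=#  (t=1,i=0, bit20=1)
  nb #..##: next=.  (t=0,i=4, bit19=0)
  nb #..#.: next=.  (t=0,i=1, bit18=0)
  nb #...#: next=.  (t=1,i=12, bit17=0)
  nb #....: next=#  (t=2,i=9, bit16=1)
  nb .####: next=.  (t=0,i=11, bit15=0)
  nb .###.: next=#  (t=1,i=6, bit14=1)
  nb .##.#: next=#  (t=0,i=6, bit13=1)
  nb .##..: next=.  (t=1,i=10, bit12=0)
  nb .#.##: next=#  (t=0,i=9, bit11=1)
  nb .#.#.: next=.  (t=1,i=15, bit10=0)
  nb .#..#: next=#  (t=0,i=3, bit9=1)
  nb .#...: next=#  (t=10,i=9, bit8=1)
  nb ..###: next=#  (t=3,i=9, bit7=1)
  nb ..##.: next=#  (t=0,i=5, bit6=1)
  nb ..#.#: next=#  (t=1,i=3, bit5=1)
  nb ..#..: next=.  (t=0,i=2, bit4=0)
  nb ...##: next=.  (t=9,i=14, bit3=0)
  nb ...#.: next=.  (t=1,i=13, bit2=0)
  nb ....#: next=.  (t=2,i=12, bit1=0)
  nb .....: next=#  (t=2,i=10, bit0=1)
  bits 01100110100100010110101111100001 = 1720806369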